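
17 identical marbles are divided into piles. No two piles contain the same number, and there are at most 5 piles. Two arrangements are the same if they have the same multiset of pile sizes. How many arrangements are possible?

38

There are too many to list fully; the first 12 (by largest part) are:
17
16+1
15+2
14+3
14+2+1
13+4
13+3+1
12+5
12+4+1
12+3+2
11+6
11+5+1
…and 26 more, for 38 total.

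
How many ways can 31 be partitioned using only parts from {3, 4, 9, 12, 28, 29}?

Listing the qualifying partitions of 31:
28, 3
12, 12, 4, 3
12, 9, 4, 3, 3
12, 4, 4, 4, 4, 3
12, 4, 3, 3, 3, 3, 3
9, 9, 9, 4
9, 9, 4, 3, 3, 3
9, 4, 4, 4, 4, 3, 3
9, 4, 3, 3, 3, 3, 3, 3
4, 4, 4, 4, 4, 4, 4, 3
4, 4, 4, 4, 3, 3, 3, 3, 3
4, 3, 3, 3, 3, 3, 3, 3, 3, 3
That's 12 in total.

12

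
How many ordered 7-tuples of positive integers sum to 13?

Place 6 bars in the 12 internal gaps of a row of 13 dots: C(12,6) = 924.

924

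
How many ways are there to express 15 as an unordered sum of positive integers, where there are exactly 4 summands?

27

There are too many to list fully; the first 12 (by largest part) are:
12,1,1,1
11,2,1,1
10,3,1,1
10,2,2,1
9,4,1,1
9,3,2,1
9,2,2,2
8,5,1,1
8,4,2,1
8,3,3,1
8,3,2,2
7,6,1,1
…and 15 more, for 27 total.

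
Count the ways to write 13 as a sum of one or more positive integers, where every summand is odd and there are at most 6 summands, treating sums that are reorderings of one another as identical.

11

They are:
13
1 + 1 + 11
1 + 3 + 9
1 + 1 + 1 + 1 + 9
1 + 5 + 7
3 + 3 + 7
1 + 1 + 1 + 3 + 7
3 + 5 + 5
1 + 1 + 1 + 5 + 5
1 + 1 + 3 + 3 + 5
1 + 3 + 3 + 3 + 3
Counting gives 11.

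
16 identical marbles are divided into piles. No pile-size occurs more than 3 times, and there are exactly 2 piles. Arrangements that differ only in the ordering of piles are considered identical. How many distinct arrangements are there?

8

The partitions of 16 that satisfy the conditions:
1, 15
2, 14
3, 13
4, 12
5, 11
6, 10
7, 9
8, 8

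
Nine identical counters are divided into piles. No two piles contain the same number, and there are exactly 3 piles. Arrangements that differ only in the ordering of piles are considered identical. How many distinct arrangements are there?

Enumerating:
6+2+1
5+3+1
4+3+2
That's 3 in total.

3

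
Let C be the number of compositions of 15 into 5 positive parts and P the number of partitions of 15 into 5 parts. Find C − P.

Ordered (compositions into 5 parts): C(14,4) = 1001.
Partitions of 15 into exactly 5 parts: 30.
Difference: 1001 − 30 = 971.

971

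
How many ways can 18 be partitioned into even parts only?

30

A partial list (first 12 by largest part):
18
16+2
14+4
14+2+2
12+6
12+4+2
12+2+2+2
10+8
10+6+2
10+4+4
10+4+2+2
10+2+2+2+2
…and 18 more, for 30 total.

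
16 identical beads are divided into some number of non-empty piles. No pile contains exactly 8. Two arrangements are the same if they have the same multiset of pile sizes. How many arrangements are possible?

209

A full systematic count gives 209.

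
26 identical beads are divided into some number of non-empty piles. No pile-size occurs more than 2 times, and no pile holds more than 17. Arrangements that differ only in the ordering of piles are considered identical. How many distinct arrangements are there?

Direct enumeration gives 573 partitions.

573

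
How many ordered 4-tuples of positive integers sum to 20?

By stars and bars with positive parts, the count is C(19,3) = 969.

969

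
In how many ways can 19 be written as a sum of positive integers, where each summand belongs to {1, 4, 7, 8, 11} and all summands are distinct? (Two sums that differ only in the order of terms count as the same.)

The partitions of 19 that satisfy the conditions:
11, 8
11, 7, 1
8, 7, 4
Counting gives 3.

3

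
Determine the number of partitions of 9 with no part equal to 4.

The partitions of 9 that satisfy the conditions:
9
8,1
7,2
7,1,1
6,3
6,2,1
6,1,1,1
5,3,1
5,2,2
5,2,1,1
5,1,1,1,1
3,3,3
3,3,2,1
3,3,1,1,1
3,2,2,2
3,2,2,1,1
3,2,1,1,1,1
3,1,1,1,1,1,1
2,2,2,2,1
2,2,2,1,1,1
2,2,1,1,1,1,1
2,1,1,1,1,1,1,1
1,1,1,1,1,1,1,1,1
Counting gives 23.

23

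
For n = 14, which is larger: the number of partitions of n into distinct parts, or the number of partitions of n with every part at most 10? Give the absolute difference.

Partitions of 14 into distinct parts: 22.
Partitions of 14 with every part at most 10: 128.
|22 − 128| = 106.

106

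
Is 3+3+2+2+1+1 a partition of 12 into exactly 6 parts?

Yes

The parts sum to 12, and the condition 'there are exactly 6 summands' holds.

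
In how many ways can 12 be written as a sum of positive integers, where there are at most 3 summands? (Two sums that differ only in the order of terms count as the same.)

Enumerating:
12
11 + 1
10 + 2
10 + 1 + 1
9 + 3
9 + 2 + 1
8 + 4
8 + 3 + 1
8 + 2 + 2
7 + 5
7 + 4 + 1
7 + 3 + 2
6 + 6
6 + 5 + 1
6 + 4 + 2
6 + 3 + 3
5 + 5 + 2
5 + 4 + 3
4 + 4 + 4
That's 19 in total.

19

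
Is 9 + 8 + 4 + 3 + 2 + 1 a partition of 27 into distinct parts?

Yes

The parts sum to 27, and the condition 'all summands are distinct' holds.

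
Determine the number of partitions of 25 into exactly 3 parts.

There are too many to list fully; the first 12 (by largest part) are:
23, 1, 1
22, 2, 1
21, 3, 1
21, 2, 2
20, 4, 1
20, 3, 2
19, 5, 1
19, 4, 2
19, 3, 3
18, 6, 1
18, 5, 2
18, 4, 3
…and 40 more, for 52 total.

52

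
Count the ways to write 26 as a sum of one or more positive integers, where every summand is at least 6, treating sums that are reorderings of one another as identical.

Enumerating:
26
20, 6
19, 7
18, 8
17, 9
16, 10
15, 11
14, 12
14, 6, 6
13, 13
13, 7, 6
12, 8, 6
12, 7, 7
11, 9, 6
11, 8, 7
10, 10, 6
10, 9, 7
10, 8, 8
9, 9, 8
8, 6, 6, 6
7, 7, 6, 6
That's 21 in total.

21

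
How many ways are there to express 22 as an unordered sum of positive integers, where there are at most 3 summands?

There are too many to list fully; the first 12 (by largest part) are:
22
21,1
20,2
20,1,1
19,3
19,2,1
18,4
18,3,1
18,2,2
17,5
17,4,1
17,3,2
…and 40 more, for 52 total.

52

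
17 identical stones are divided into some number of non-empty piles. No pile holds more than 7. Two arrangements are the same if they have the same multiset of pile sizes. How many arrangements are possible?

Systematic enumeration (by largest part, then next-largest, …) yields 201.

201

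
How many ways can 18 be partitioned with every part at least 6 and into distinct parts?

4

Enumerating:
18
12,6
11,7
10,8
Counting gives 4.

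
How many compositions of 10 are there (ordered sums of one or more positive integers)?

512

There are 9 gaps and each independently is a cut or not, giving 2^9 = 512.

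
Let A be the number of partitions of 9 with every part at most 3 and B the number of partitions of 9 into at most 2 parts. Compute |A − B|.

Partitions of 9 with every part at most 3: 12.
Partitions of 9 into at most 2 parts: 5.
|12 − 5| = 7.

7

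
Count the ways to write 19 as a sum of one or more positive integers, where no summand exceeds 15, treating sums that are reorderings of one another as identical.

483

Systematic enumeration (by largest part, then next-largest, …) yields 483.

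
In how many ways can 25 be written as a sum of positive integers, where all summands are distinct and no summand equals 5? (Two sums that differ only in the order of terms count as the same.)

97

Counting exhaustively, 97 partitions satisfy the conditions.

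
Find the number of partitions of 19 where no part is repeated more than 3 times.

258

A full systematic count gives 258.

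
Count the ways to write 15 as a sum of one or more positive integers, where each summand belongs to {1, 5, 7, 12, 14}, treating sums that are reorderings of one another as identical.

They are:
14,1
12,1,1,1
7,7,1
7,5,1,1,1
7,1,1,1,1,1,1,1,1
5,5,5
5,5,1,1,1,1,1
5,1,1,1,1,1,1,1,1,1,1
1,1,1,1,1,1,1,1,1,1,1,1,1,1,1
Counting gives 9.

9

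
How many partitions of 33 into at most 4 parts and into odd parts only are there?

There are too many to list fully; the first 12 (by largest part) are:
33
31+1+1
29+3+1
27+5+1
27+3+3
25+7+1
25+5+3
23+9+1
23+7+3
23+5+5
21+11+1
21+9+3
…and 16 more, for 28 total.

28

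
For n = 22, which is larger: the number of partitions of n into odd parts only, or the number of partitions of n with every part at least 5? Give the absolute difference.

71

Partitions of 22 into odd parts only: 89.
Partitions of 22 with every part at least 5: 18.
|89 − 18| = 71.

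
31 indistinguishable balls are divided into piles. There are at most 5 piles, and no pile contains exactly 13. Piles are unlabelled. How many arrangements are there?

A full systematic count gives 664.

664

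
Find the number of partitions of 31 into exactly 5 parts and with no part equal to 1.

Direct enumeration gives 221 partitions.

221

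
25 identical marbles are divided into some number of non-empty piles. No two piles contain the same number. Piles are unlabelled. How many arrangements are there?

Counting exhaustively, 142 partitions satisfy the conditions.

142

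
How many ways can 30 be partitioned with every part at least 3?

Enumerating by decreasing first part gives 331 partitions in all.

331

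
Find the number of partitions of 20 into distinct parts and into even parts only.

10

The partitions of 20 that satisfy the conditions:
20
18 + 2
16 + 4
14 + 6
14 + 4 + 2
12 + 8
12 + 6 + 2
10 + 8 + 2
10 + 6 + 4
8 + 6 + 4 + 2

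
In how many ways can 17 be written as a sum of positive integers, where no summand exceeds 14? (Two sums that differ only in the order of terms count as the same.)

293

Enumerating by decreasing first part gives 293 partitions in all.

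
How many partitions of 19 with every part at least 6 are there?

Enumerating:
19
13,6
12,7
11,8
10,9
7,6,6

6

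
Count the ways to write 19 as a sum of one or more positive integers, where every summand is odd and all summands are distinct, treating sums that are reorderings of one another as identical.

6

They are:
19
15, 3, 1
13, 5, 1
11, 7, 1
11, 5, 3
9, 7, 3
Counting gives 6.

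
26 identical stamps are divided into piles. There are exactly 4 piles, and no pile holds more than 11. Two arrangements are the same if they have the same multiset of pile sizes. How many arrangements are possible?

A partial list (first 12 by largest part):
11+11+3+1
11+11+2+2
11+10+4+1
11+10+3+2
11+9+5+1
11+9+4+2
11+9+3+3
11+8+6+1
11+8+5+2
11+8+4+3
11+7+7+1
11+7+6+2
…and 41 more, for 53 total.

53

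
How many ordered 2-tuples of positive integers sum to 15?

14

Place 1 bars in the 14 internal gaps of a row of 15 dots: C(14,1) = 14.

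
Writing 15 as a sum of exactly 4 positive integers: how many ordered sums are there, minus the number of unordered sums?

337

Ordered (compositions into 4 parts): C(14,3) = 364.
Partitions of 15 into exactly 4 parts: 27.
Difference: 364 − 27 = 337.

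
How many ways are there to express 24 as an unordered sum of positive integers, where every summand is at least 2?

Counting exhaustively, 320 partitions satisfy the conditions.

320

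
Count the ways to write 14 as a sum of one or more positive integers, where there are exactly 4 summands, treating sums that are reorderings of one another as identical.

Enumerating:
11+1+1+1
10+2+1+1
9+3+1+1
9+2+2+1
8+4+1+1
8+3+2+1
8+2+2+2
7+5+1+1
7+4+2+1
7+3+3+1
7+3+2+2
6+6+1+1
6+5+2+1
6+4+3+1
6+4+2+2
6+3+3+2
5+5+3+1
5+5+2+2
5+4+4+1
5+4+3+2
5+3+3+3
4+4+4+2
4+4+3+3

23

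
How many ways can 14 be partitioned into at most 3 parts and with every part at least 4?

7

The partitions of 14 that satisfy the conditions:
14
10 + 4
9 + 5
8 + 6
7 + 7
6 + 4 + 4
5 + 5 + 4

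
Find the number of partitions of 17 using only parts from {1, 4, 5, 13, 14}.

15

The partitions of 17 that satisfy the conditions:
14+1+1+1
13+4
13+1+1+1+1
5+5+5+1+1
5+5+4+1+1+1
5+5+1+1+1+1+1+1+1
5+4+4+4
5+4+4+1+1+1+1
5+4+1+1+1+1+1+1+1+1
5+1+1+1+1+1+1+1+1+1+1+1+1
4+4+4+4+1
4+4+4+1+1+1+1+1
4+4+1+1+1+1+1+1+1+1+1
4+1+1+1+1+1+1+1+1+1+1+1+1+1
1+1+1+1+1+1+1+1+1+1+1+1+1+1+1+1+1
That's 15 in total.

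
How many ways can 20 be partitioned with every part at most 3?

A partial list (first 12 by largest part):
3+3+3+3+3+3+2
3+3+3+3+3+3+1+1
3+3+3+3+3+2+2+1
3+3+3+3+3+2+1+1+1
3+3+3+3+3+1+1+1+1+1
3+3+3+3+2+2+2+2
3+3+3+3+2+2+2+1+1
3+3+3+3+2+2+1+1+1+1
3+3+3+3+2+1+1+1+1+1+1
3+3+3+3+1+1+1+1+1+1+1+1
3+3+3+2+2+2+2+2+1
3+3+3+2+2+2+2+1+1+1
…and 32 more, for 44 total.

44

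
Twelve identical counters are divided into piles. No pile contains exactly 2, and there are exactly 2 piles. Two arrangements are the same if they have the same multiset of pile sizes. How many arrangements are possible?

5

Enumerating:
11, 1
9, 3
8, 4
7, 5
6, 6
That's 5 in total.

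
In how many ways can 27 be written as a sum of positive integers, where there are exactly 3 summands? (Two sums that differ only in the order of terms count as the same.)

A partial list (first 12 by largest part):
25, 1, 1
24, 2, 1
23, 3, 1
23, 2, 2
22, 4, 1
22, 3, 2
21, 5, 1
21, 4, 2
21, 3, 3
20, 6, 1
20, 5, 2
20, 4, 3
…and 49 more, for 61 total.

61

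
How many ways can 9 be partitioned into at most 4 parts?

18

They are:
9
8 + 1
7 + 2
7 + 1 + 1
6 + 3
6 + 2 + 1
6 + 1 + 1 + 1
5 + 4
5 + 3 + 1
5 + 2 + 2
5 + 2 + 1 + 1
4 + 4 + 1
4 + 3 + 2
4 + 3 + 1 + 1
4 + 2 + 2 + 1
3 + 3 + 3
3 + 3 + 2 + 1
3 + 2 + 2 + 2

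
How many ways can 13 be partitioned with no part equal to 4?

71

Direct enumeration gives 71 partitions.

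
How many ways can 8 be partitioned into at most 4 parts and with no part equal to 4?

Enumerating:
8
7 + 1
6 + 2
6 + 1 + 1
5 + 3
5 + 2 + 1
5 + 1 + 1 + 1
3 + 3 + 2
3 + 3 + 1 + 1
3 + 2 + 2 + 1
2 + 2 + 2 + 2

11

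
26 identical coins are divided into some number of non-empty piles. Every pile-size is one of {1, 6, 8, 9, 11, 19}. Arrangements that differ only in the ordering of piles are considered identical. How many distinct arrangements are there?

There are too many to list fully; the first 12 (by largest part) are:
1, 6, 19
1, 1, 1, 1, 1, 1, 1, 19
1, 1, 1, 1, 11, 11
6, 9, 11
1, 1, 1, 1, 1, 1, 9, 11
1, 6, 8, 11
1, 1, 1, 1, 1, 1, 1, 8, 11
1, 1, 1, 6, 6, 11
1, 1, 1, 1, 1, 1, 1, 1, 1, 6, 11
1, 1, 1, 1, 1, 1, 1, 1, 1, 1, 1, 1, 1, 1, 1, 11
8, 9, 9
1, 1, 6, 9, 9
…and 19 more, for 31 total.

31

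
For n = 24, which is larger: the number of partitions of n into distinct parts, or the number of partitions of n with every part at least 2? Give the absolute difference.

Partitions of 24 into distinct parts: 122.
Partitions of 24 with every part at least 2: 320.
|122 − 320| = 198.

198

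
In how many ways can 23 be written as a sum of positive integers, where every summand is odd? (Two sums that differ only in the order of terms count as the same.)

Systematic enumeration (by largest part, then next-largest, …) yields 104.

104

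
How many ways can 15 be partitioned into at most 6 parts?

110

A full systematic count gives 110.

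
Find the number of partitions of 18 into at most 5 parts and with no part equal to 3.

87

Enumerating by decreasing first part gives 87 partitions in all.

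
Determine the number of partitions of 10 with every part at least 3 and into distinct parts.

Listing the qualifying partitions of 10:
10
7,3
6,4

3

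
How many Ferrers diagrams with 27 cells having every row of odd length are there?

There are 192 such partitions.

192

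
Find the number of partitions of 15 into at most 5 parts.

There are 84 such partitions.

84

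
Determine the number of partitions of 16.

Enumerating by decreasing first part gives 231 partitions in all.

231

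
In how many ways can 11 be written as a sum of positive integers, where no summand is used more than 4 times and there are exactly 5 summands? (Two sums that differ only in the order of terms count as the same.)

10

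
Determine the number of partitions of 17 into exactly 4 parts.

A partial list (first 12 by largest part):
14,1,1,1
13,2,1,1
12,3,1,1
12,2,2,1
11,4,1,1
11,3,2,1
11,2,2,2
10,5,1,1
10,4,2,1
10,3,3,1
10,3,2,2
9,6,1,1
…and 27 more, for 39 total.

39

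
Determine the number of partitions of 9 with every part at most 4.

18

They are:
4+4+1
4+3+2
4+3+1+1
4+2+2+1
4+2+1+1+1
4+1+1+1+1+1
3+3+3
3+3+2+1
3+3+1+1+1
3+2+2+2
3+2+2+1+1
3+2+1+1+1+1
3+1+1+1+1+1+1
2+2+2+2+1
2+2+2+1+1+1
2+2+1+1+1+1+1
2+1+1+1+1+1+1+1
1+1+1+1+1+1+1+1+1
Counting gives 18.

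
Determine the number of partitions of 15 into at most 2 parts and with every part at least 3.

Listing the qualifying partitions of 15:
15
12,3
11,4
10,5
9,6
8,7
Counting gives 6.

6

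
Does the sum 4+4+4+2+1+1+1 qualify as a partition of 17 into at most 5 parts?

The parts sum to 17, and the condition 'there are at most 5 summands' is violated.

No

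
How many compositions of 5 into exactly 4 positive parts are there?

Place 3 bars in the 4 internal gaps of a row of 5 dots: C(4,3) = 4.

4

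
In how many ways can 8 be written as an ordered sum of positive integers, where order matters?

128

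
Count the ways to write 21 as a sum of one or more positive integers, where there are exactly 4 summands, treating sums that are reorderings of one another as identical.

Counting exhaustively, 72 partitions satisfy the conditions.

72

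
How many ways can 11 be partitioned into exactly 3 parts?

The partitions of 11 that satisfy the conditions:
9, 1, 1
8, 2, 1
7, 3, 1
7, 2, 2
6, 4, 1
6, 3, 2
5, 5, 1
5, 4, 2
5, 3, 3
4, 4, 3

10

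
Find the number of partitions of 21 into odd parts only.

76

Counting exhaustively, 76 partitions satisfy the conditions.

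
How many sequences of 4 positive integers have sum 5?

A composition of 5 into 4 positive parts is chosen by placing 3 dividers among the 4 gaps between 5 units: C(4,3) = 4.

4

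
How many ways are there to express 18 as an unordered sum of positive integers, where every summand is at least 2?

A full systematic count gives 88.

88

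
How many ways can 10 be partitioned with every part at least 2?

12

Enumerating:
10
2+8
3+7
4+6
2+2+6
5+5
2+3+5
2+4+4
3+3+4
2+2+2+4
2+2+3+3
2+2+2+2+2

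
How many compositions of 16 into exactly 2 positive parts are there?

15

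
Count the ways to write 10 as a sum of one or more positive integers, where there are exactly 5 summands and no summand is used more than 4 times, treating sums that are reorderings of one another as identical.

6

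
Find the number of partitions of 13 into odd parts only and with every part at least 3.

3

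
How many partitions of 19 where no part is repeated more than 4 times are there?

325

A full systematic count gives 325.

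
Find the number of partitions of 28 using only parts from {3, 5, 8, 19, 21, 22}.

7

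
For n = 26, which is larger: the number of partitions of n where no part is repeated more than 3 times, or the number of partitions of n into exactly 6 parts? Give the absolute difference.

Partitions of 26 where no part is repeated more than 3 times: 1060.
Partitions of 26 into exactly 6 parts: 282.
|1060 − 282| = 778.

778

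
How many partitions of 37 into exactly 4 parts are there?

378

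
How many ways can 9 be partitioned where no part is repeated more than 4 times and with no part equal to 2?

12

Listing the qualifying partitions of 9:
9
8,1
7,1,1
6,3
6,1,1,1
5,4
5,3,1
5,1,1,1,1
4,4,1
4,3,1,1
3,3,3
3,3,1,1,1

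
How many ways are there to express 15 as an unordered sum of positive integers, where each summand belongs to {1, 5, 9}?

Listing the qualifying partitions of 15:
9,5,1
9,1,1,1,1,1,1
5,5,5
5,5,1,1,1,1,1
5,1,1,1,1,1,1,1,1,1,1
1,1,1,1,1,1,1,1,1,1,1,1,1,1,1
Counting gives 6.

6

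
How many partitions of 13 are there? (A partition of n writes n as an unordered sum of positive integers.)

101

Direct enumeration gives 101 partitions.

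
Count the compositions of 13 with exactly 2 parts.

A composition of 13 into 2 positive parts is chosen by placing 1 dividers among the 12 gaps between 13 units: C(12,1) = 12.

12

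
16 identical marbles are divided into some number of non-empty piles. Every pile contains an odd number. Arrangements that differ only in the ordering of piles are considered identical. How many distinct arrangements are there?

32

A partial list (first 12 by largest part):
1 + 15
3 + 13
1 + 1 + 1 + 13
5 + 11
1 + 1 + 3 + 11
1 + 1 + 1 + 1 + 1 + 11
7 + 9
1 + 1 + 5 + 9
1 + 3 + 3 + 9
1 + 1 + 1 + 1 + 3 + 9
1 + 1 + 1 + 1 + 1 + 1 + 1 + 9
1 + 1 + 7 + 7
…and 20 more, for 32 total.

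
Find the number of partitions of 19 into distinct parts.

54

There are too many to list fully; the first 12 (by largest part) are:
19
1, 18
2, 17
3, 16
1, 2, 16
4, 15
1, 3, 15
5, 14
1, 4, 14
2, 3, 14
6, 13
1, 5, 13
…and 42 more, for 54 total.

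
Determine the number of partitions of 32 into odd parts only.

Enumerating by decreasing first part gives 390 partitions in all.

390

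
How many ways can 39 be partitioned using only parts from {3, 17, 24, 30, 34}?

3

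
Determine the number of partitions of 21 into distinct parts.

Counting exhaustively, 76 partitions satisfy the conditions.

76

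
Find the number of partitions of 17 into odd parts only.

A partial list (first 12 by largest part):
17
15 + 1 + 1
13 + 3 + 1
13 + 1 + 1 + 1 + 1
11 + 5 + 1
11 + 3 + 3
11 + 3 + 1 + 1 + 1
11 + 1 + 1 + 1 + 1 + 1 + 1
9 + 7 + 1
9 + 5 + 3
9 + 5 + 1 + 1 + 1
9 + 3 + 3 + 1 + 1
…and 26 more, for 38 total.

38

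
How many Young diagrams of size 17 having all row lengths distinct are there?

38

There are too many to list fully; the first 12 (by largest part) are:
17
16 + 1
15 + 2
14 + 3
14 + 2 + 1
13 + 4
13 + 3 + 1
12 + 5
12 + 4 + 1
12 + 3 + 2
11 + 6
11 + 5 + 1
…and 26 more, for 38 total.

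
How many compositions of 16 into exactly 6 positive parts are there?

3003

By stars and bars with positive parts, the count is C(15,5) = 3003.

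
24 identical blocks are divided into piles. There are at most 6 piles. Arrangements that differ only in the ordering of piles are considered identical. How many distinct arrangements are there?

532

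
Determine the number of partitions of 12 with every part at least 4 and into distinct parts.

3

Enumerating:
12
4+8
5+7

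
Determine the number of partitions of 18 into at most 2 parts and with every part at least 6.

Listing the qualifying partitions of 18:
18
6+12
7+11
8+10
9+9

5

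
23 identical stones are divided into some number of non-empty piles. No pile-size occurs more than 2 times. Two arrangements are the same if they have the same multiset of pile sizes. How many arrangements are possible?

355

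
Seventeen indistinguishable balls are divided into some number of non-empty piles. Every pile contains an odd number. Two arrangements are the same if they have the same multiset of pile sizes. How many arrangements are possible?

38

A partial list (first 12 by largest part):
17
1 + 1 + 15
1 + 3 + 13
1 + 1 + 1 + 1 + 13
1 + 5 + 11
3 + 3 + 11
1 + 1 + 1 + 3 + 11
1 + 1 + 1 + 1 + 1 + 1 + 11
1 + 7 + 9
3 + 5 + 9
1 + 1 + 1 + 5 + 9
1 + 1 + 3 + 3 + 9
…and 26 more, for 38 total.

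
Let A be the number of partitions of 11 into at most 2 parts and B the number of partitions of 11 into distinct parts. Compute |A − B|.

6

Partitions of 11 into at most 2 parts: 6.
Partitions of 11 into distinct parts: 12.
|6 − 12| = 6.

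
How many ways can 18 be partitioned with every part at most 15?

381

There are 381 such partitions.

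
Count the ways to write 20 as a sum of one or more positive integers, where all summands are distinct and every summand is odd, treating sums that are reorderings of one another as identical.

7

They are:
1,19
3,17
5,15
7,13
9,11
1,3,5,11
1,3,7,9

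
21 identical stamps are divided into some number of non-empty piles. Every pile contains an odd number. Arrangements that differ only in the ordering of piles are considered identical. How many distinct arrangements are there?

76

Enumerating by decreasing first part gives 76 partitions in all.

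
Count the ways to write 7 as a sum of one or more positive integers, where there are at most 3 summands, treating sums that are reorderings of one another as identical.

8

The partitions of 7 that satisfy the conditions:
7
6+1
5+2
5+1+1
4+3
4+2+1
3+3+1
3+2+2
Counting gives 8.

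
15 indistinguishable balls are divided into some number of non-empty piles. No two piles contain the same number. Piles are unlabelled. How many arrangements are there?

A partial list (first 12 by largest part):
15
14, 1
13, 2
12, 3
12, 2, 1
11, 4
11, 3, 1
10, 5
10, 4, 1
10, 3, 2
9, 6
9, 5, 1
…and 15 more, for 27 total.

27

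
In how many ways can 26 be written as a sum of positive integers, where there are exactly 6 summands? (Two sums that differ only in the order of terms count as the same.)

282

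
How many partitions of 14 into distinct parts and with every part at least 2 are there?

12

Enumerating:
14
12,2
11,3
10,4
9,5
9,3,2
8,6
8,4,2
7,5,2
7,4,3
6,5,3
5,4,3,2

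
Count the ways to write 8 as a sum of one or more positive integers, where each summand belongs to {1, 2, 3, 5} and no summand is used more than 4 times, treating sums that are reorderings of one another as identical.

10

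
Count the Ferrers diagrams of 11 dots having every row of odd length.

They are:
11
9 + 1 + 1
7 + 3 + 1
7 + 1 + 1 + 1 + 1
5 + 5 + 1
5 + 3 + 3
5 + 3 + 1 + 1 + 1
5 + 1 + 1 + 1 + 1 + 1 + 1
3 + 3 + 3 + 1 + 1
3 + 3 + 1 + 1 + 1 + 1 + 1
3 + 1 + 1 + 1 + 1 + 1 + 1 + 1 + 1
1 + 1 + 1 + 1 + 1 + 1 + 1 + 1 + 1 + 1 + 1
That's 12 in total.

12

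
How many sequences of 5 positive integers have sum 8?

35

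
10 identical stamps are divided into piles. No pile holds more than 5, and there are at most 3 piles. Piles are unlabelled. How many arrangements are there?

5

Listing the qualifying partitions of 10:
5, 5
5, 4, 1
5, 3, 2
4, 4, 2
4, 3, 3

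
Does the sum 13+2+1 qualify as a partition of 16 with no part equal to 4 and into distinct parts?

Yes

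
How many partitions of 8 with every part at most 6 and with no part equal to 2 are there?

Enumerating:
6, 1, 1
5, 3
5, 1, 1, 1
4, 4
4, 3, 1
4, 1, 1, 1, 1
3, 3, 1, 1
3, 1, 1, 1, 1, 1
1, 1, 1, 1, 1, 1, 1, 1
Counting gives 9.

9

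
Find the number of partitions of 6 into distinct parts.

The partitions of 6 that satisfy the conditions:
6
5 + 1
4 + 2
3 + 2 + 1

4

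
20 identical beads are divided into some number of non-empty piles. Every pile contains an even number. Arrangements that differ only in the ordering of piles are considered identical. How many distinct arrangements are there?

There are too many to list fully; the first 12 (by largest part) are:
20
18,2
16,4
16,2,2
14,6
14,4,2
14,2,2,2
12,8
12,6,2
12,4,4
12,4,2,2
12,2,2,2,2
…and 30 more, for 42 total.

42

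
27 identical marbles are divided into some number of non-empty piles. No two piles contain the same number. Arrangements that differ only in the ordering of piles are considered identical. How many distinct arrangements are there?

192

Enumerating by decreasing first part gives 192 partitions in all.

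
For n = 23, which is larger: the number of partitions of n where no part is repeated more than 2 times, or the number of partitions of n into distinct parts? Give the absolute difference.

Partitions of 23 where no part is repeated more than 2 times: 355.
Partitions of 23 into distinct parts: 104.
|355 − 104| = 251.

251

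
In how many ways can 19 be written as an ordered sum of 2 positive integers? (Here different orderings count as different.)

18

By stars and bars with positive parts, the count is C(18,1) = 18.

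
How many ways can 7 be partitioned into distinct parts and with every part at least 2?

They are:
7
2 + 5
3 + 4

3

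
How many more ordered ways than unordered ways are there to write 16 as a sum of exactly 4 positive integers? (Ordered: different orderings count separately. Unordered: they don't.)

Ordered (compositions into 4 parts): C(15,3) = 455.
Unordered (partitions into 4 parts): 34.
Difference: 455 − 34 = 421.

421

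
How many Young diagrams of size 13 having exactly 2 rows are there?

6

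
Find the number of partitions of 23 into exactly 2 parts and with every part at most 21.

The partitions of 23 that satisfy the conditions:
21, 2
20, 3
19, 4
18, 5
17, 6
16, 7
15, 8
14, 9
13, 10
12, 11

10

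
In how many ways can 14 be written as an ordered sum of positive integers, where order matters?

8192

Each of the 13 gaps between 14 units is either a break or not: 2^13 = 8192.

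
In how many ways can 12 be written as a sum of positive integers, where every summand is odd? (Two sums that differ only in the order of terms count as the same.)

15

Enumerating:
11, 1
9, 3
9, 1, 1, 1
7, 5
7, 3, 1, 1
7, 1, 1, 1, 1, 1
5, 5, 1, 1
5, 3, 3, 1
5, 3, 1, 1, 1, 1
5, 1, 1, 1, 1, 1, 1, 1
3, 3, 3, 3
3, 3, 3, 1, 1, 1
3, 3, 1, 1, 1, 1, 1, 1
3, 1, 1, 1, 1, 1, 1, 1, 1, 1
1, 1, 1, 1, 1, 1, 1, 1, 1, 1, 1, 1
That's 15 in total.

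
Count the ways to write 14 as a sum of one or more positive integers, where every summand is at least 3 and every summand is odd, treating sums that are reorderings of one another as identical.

4

Listing the qualifying partitions of 14:
11, 3
9, 5
7, 7
5, 3, 3, 3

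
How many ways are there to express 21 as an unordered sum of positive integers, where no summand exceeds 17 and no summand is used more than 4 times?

Enumerating by decreasing first part gives 498 partitions in all.

498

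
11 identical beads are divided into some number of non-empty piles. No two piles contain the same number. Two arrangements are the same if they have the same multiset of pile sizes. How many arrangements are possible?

12

Listing the qualifying partitions of 11:
11
10,1
9,2
8,3
8,2,1
7,4
7,3,1
6,5
6,4,1
6,3,2
5,4,2
5,3,2,1
That's 12 in total.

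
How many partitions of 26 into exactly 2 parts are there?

13

The partitions of 26 that satisfy the conditions:
1+25
2+24
3+23
4+22
5+21
6+20
7+19
8+18
9+17
10+16
11+15
12+14
13+13
Counting gives 13.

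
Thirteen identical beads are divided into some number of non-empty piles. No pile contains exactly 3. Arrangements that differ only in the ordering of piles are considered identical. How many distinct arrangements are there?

A partial list (first 12 by largest part):
13
12, 1
11, 2
11, 1, 1
10, 2, 1
10, 1, 1, 1
9, 4
9, 2, 2
9, 2, 1, 1
9, 1, 1, 1, 1
8, 5
8, 4, 1
…and 47 more, for 59 total.

59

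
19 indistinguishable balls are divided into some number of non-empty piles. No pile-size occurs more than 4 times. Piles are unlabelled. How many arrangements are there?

325

There are 325 such partitions.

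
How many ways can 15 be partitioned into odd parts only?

A partial list (first 12 by largest part):
15
13, 1, 1
11, 3, 1
11, 1, 1, 1, 1
9, 5, 1
9, 3, 3
9, 3, 1, 1, 1
9, 1, 1, 1, 1, 1, 1
7, 7, 1
7, 5, 3
7, 5, 1, 1, 1
7, 3, 3, 1, 1
…and 15 more, for 27 total.

27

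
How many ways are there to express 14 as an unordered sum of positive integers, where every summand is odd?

22

Listing the qualifying partitions of 14:
13, 1
11, 3
11, 1, 1, 1
9, 5
9, 3, 1, 1
9, 1, 1, 1, 1, 1
7, 7
7, 5, 1, 1
7, 3, 3, 1
7, 3, 1, 1, 1, 1
7, 1, 1, 1, 1, 1, 1, 1
5, 5, 3, 1
5, 5, 1, 1, 1, 1
5, 3, 3, 3
5, 3, 3, 1, 1, 1
5, 3, 1, 1, 1, 1, 1, 1
5, 1, 1, 1, 1, 1, 1, 1, 1, 1
3, 3, 3, 3, 1, 1
3, 3, 3, 1, 1, 1, 1, 1
3, 3, 1, 1, 1, 1, 1, 1, 1, 1
3, 1, 1, 1, 1, 1, 1, 1, 1, 1, 1, 1
1, 1, 1, 1, 1, 1, 1, 1, 1, 1, 1, 1, 1, 1
Counting gives 22.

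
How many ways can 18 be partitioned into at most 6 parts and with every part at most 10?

Systematic enumeration (by largest part, then next-largest, …) yields 157.

157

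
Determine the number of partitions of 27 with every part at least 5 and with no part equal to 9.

33

There are too many to list fully; the first 12 (by largest part) are:
27
22,5
21,6
20,7
19,8
17,10
17,5,5
16,11
16,6,5
15,12
15,7,5
15,6,6
…and 21 more, for 33 total.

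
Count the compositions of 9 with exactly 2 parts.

8

Place 1 bars in the 8 internal gaps of a row of 9 dots: C(8,1) = 8.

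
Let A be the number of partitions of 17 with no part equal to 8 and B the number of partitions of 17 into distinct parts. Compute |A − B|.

Partitions of 17 with no part equal to 8: 267.
Partitions of 17 into distinct parts: 38.
|267 − 38| = 229.

229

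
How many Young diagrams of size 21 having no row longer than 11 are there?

695

Direct enumeration gives 695 partitions.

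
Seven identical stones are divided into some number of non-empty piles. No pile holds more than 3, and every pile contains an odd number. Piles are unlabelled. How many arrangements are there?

They are:
3, 3, 1
3, 1, 1, 1, 1
1, 1, 1, 1, 1, 1, 1

3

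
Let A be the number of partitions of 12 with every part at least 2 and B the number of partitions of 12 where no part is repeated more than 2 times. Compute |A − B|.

15

Partitions of 12 with every part at least 2: 21.
Partitions of 12 where no part is repeated more than 2 times: 36.
|21 − 36| = 15.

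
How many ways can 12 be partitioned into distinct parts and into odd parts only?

The partitions of 12 that satisfy the conditions:
11,1
9,3
7,5

3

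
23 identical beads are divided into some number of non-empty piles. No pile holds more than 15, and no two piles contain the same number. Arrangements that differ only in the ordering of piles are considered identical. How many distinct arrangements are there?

85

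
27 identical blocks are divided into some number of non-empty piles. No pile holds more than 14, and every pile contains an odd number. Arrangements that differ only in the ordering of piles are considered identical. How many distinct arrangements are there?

Direct enumeration gives 153 partitions.

153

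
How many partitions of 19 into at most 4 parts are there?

94

Systematic enumeration (by largest part, then next-largest, …) yields 94.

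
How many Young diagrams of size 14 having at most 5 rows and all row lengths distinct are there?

22

The partitions of 14 that satisfy the conditions:
14
13,1
12,2
11,3
11,2,1
10,4
10,3,1
9,5
9,4,1
9,3,2
8,6
8,5,1
8,4,2
8,3,2,1
7,6,1
7,5,2
7,4,3
7,4,2,1
6,5,3
6,5,2,1
6,4,3,1
5,4,3,2
That's 22 in total.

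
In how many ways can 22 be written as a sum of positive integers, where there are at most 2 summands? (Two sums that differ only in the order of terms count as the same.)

They are:
22
21, 1
20, 2
19, 3
18, 4
17, 5
16, 6
15, 7
14, 8
13, 9
12, 10
11, 11
That's 12 in total.

12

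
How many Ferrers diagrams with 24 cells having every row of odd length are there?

122

Counting exhaustively, 122 partitions satisfy the conditions.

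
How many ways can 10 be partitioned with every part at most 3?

14

Enumerating:
3 + 3 + 3 + 1
3 + 3 + 2 + 2
3 + 3 + 2 + 1 + 1
3 + 3 + 1 + 1 + 1 + 1
3 + 2 + 2 + 2 + 1
3 + 2 + 2 + 1 + 1 + 1
3 + 2 + 1 + 1 + 1 + 1 + 1
3 + 1 + 1 + 1 + 1 + 1 + 1 + 1
2 + 2 + 2 + 2 + 2
2 + 2 + 2 + 2 + 1 + 1
2 + 2 + 2 + 1 + 1 + 1 + 1
2 + 2 + 1 + 1 + 1 + 1 + 1 + 1
2 + 1 + 1 + 1 + 1 + 1 + 1 + 1 + 1
1 + 1 + 1 + 1 + 1 + 1 + 1 + 1 + 1 + 1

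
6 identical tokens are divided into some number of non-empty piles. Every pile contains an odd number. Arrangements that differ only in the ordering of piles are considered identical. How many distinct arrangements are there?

They are:
1, 5
3, 3
1, 1, 1, 3
1, 1, 1, 1, 1, 1
Counting gives 4.

4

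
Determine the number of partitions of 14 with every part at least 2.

A partial list (first 12 by largest part):
14
12+2
11+3
10+4
10+2+2
9+5
9+3+2
8+6
8+4+2
8+3+3
8+2+2+2
7+7
…and 22 more, for 34 total.

34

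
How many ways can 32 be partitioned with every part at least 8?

The partitions of 32 that satisfy the conditions:
32
24+8
23+9
22+10
21+11
20+12
19+13
18+14
17+15
16+16
16+8+8
15+9+8
14+10+8
14+9+9
13+11+8
13+10+9
12+12+8
12+11+9
12+10+10
11+11+10
8+8+8+8

21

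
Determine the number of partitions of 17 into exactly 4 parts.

There are too many to list fully; the first 12 (by largest part) are:
1+1+1+14
1+1+2+13
1+1+3+12
1+2+2+12
1+1+4+11
1+2+3+11
2+2+2+11
1+1+5+10
1+2+4+10
1+3+3+10
2+2+3+10
1+1+6+9
…and 27 more, for 39 total.

39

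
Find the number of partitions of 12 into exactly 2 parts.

6

They are:
11+1
10+2
9+3
8+4
7+5
6+6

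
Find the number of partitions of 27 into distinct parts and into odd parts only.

They are:
27
23 + 3 + 1
21 + 5 + 1
19 + 7 + 1
19 + 5 + 3
17 + 9 + 1
17 + 7 + 3
15 + 11 + 1
15 + 9 + 3
15 + 7 + 5
13 + 11 + 3
13 + 9 + 5
11 + 9 + 7
11 + 7 + 5 + 3 + 1
Counting gives 14.

14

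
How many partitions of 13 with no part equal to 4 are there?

71

Enumerating by decreasing first part gives 71 partitions in all.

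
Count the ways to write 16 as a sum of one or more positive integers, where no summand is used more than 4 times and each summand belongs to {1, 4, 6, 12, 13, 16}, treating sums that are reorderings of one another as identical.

9

Enumerating:
16
13+1+1+1
12+4
12+1+1+1+1
6+6+4
6+6+1+1+1+1
6+4+4+1+1
4+4+4+4
4+4+4+1+1+1+1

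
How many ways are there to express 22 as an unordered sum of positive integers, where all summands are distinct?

A full systematic count gives 89.

89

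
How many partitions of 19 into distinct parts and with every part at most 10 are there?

29

There are too many to list fully; the first 12 (by largest part) are:
10+9
10+8+1
10+7+2
10+6+3
10+6+2+1
10+5+4
10+5+3+1
10+4+3+2
9+8+2
9+7+3
9+7+2+1
9+6+4
…and 17 more, for 29 total.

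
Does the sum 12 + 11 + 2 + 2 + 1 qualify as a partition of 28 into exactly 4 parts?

No

The parts sum to 28, and the condition 'there are exactly 4 summands' is violated.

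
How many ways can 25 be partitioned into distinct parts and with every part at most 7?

2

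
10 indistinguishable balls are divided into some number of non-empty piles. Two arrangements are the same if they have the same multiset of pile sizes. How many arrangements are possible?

A partial list (first 12 by largest part):
10
9, 1
8, 2
8, 1, 1
7, 3
7, 2, 1
7, 1, 1, 1
6, 4
6, 3, 1
6, 2, 2
6, 2, 1, 1
6, 1, 1, 1, 1
…and 30 more, for 42 total.

42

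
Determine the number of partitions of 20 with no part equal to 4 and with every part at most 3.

A partial list (first 12 by largest part):
2, 3, 3, 3, 3, 3, 3
1, 1, 3, 3, 3, 3, 3, 3
1, 2, 2, 3, 3, 3, 3, 3
1, 1, 1, 2, 3, 3, 3, 3, 3
1, 1, 1, 1, 1, 3, 3, 3, 3, 3
2, 2, 2, 2, 3, 3, 3, 3
1, 1, 2, 2, 2, 3, 3, 3, 3
1, 1, 1, 1, 2, 2, 3, 3, 3, 3
1, 1, 1, 1, 1, 1, 2, 3, 3, 3, 3
1, 1, 1, 1, 1, 1, 1, 1, 3, 3, 3, 3
1, 2, 2, 2, 2, 2, 3, 3, 3
1, 1, 1, 2, 2, 2, 2, 3, 3, 3
…and 32 more, for 44 total.

44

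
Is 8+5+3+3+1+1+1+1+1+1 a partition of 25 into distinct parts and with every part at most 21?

The parts sum to 25, and the condition 'all summands are distinct' is violated.

No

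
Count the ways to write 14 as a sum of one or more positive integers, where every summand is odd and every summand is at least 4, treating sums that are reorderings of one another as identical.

Enumerating:
9,5
7,7

2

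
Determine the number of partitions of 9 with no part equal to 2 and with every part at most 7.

Enumerating:
7 + 1 + 1
6 + 3
6 + 1 + 1 + 1
5 + 4
5 + 3 + 1
5 + 1 + 1 + 1 + 1
4 + 4 + 1
4 + 3 + 1 + 1
4 + 1 + 1 + 1 + 1 + 1
3 + 3 + 3
3 + 3 + 1 + 1 + 1
3 + 1 + 1 + 1 + 1 + 1 + 1
1 + 1 + 1 + 1 + 1 + 1 + 1 + 1 + 1
That's 13 in total.

13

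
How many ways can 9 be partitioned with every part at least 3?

4

Enumerating:
9
6,3
5,4
3,3,3
That's 4 in total.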